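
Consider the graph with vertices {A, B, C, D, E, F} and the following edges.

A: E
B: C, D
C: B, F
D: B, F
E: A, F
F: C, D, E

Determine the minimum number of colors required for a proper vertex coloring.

2

B and D are adjacent, so at least 2 colors are needed.
A valid assignment using 2 colors: A=1, B=1, C=2, D=2, E=2, F=1. Each edge has distinct colors on its endpoints.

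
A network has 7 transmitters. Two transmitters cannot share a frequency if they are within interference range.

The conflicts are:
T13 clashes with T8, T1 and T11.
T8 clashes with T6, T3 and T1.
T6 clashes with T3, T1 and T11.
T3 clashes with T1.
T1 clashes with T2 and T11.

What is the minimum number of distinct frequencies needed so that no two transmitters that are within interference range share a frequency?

T8, T6, T3, T1 all conflict with each other, so at least 4 frequencies are needed.
Using 4 frequencies: T13=2, T8=3, T6=2, T3=4, T1=1, T2=2, T11=3. Every pair that conflicts lands in different frequencies.

4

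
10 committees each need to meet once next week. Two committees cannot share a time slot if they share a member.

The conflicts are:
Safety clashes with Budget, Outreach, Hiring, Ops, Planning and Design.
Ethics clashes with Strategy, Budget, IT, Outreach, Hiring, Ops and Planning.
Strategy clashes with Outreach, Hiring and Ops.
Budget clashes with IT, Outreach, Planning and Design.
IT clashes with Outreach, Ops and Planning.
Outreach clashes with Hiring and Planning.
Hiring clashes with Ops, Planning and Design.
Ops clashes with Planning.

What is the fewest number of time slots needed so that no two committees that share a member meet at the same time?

Ethics, Budget, IT, Outreach, Planning all conflict with each other, so at least 5 time slots are needed.
5 time slots suffice: time slot 1 → {Outreach, Ops, Design}; time slot 2 → {Budget, Hiring}; time slot 3 → {Strategy, Planning}; time slot 4 → {Safety, Ethics}; time slot 5 → {IT}. Each listed conflict is separated.

5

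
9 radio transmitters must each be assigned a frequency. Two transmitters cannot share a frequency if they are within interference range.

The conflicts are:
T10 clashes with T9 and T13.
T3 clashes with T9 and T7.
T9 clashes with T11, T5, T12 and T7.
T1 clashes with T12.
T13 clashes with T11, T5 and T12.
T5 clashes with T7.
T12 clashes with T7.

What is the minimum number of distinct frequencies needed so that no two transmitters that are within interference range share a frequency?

3

T3, T9, T7 are mutually in conflict, so at least 3 frequencies are needed.
3 frequencies suffice: T10=2, T3=3, T9=1, T1=1, T13=1, T11=2, T5=3, T12=3, T7=2. Each listed conflict is separated.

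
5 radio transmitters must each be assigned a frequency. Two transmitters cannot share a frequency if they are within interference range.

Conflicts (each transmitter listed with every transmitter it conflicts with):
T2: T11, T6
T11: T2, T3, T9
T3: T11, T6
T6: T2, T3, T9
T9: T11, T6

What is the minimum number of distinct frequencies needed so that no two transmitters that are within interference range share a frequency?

2

T2 and T6 conflict, so at least 2 frequencies are needed.
2 frequencies suffice: frequency 1 → {T11, T6}; frequency 2 → {T2, T3, T9}. Every pair that conflicts lands in different frequencies.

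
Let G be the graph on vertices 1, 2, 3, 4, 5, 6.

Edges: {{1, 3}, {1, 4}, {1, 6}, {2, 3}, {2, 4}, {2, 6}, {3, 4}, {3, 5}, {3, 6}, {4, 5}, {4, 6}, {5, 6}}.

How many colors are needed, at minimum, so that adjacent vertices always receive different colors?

4

2, 3, 4, 6 are pairwise adjacent (a clique of size 4), so at least 4 colors are needed.
4 colors suffice: color red → {3}; color blue → {4}; color green → {6}; color yellow → {1, 2, 5}. Each edge has distinct colors on its endpoints.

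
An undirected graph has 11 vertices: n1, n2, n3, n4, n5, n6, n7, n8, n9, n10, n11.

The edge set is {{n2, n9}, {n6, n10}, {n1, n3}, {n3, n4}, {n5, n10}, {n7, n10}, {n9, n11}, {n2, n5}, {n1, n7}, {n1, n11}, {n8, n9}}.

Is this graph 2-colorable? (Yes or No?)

The cycle n5-n10-n7-n1-n11-n9-n2-n5 has odd length 7, so it cannot be 2-colored; at least 3 colors are needed.
So 2 colors are not enough.

No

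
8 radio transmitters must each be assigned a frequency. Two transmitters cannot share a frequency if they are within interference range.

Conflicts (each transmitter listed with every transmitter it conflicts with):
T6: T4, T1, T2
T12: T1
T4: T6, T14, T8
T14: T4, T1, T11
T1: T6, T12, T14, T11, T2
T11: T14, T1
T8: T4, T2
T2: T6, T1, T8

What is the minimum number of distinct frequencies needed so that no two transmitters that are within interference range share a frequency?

T6, T1, T2 are mutually in conflict, so at least 3 frequencies are needed.
A valid assignment using 3 frequencies: T6=3, T12=2, T4=1, T14=2, T1=1, T11=3, T8=3, T2=2. Every pair that conflicts lands in different frequencies.

3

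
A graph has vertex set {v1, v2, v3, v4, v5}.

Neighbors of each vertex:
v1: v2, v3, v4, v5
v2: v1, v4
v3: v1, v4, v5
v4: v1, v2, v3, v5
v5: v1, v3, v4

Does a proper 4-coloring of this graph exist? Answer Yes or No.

The chromatic number is 4. v1, v3, v4, v5 are mutually adjacent (a clique of size 4), so at least 4 colors are needed.
4 colors suffice: color 1 → {v4}; color 2 → {v1}; color 3 → {v2, v3}; color 4 → {v5}.
That is already a proper 4-coloring.

Yes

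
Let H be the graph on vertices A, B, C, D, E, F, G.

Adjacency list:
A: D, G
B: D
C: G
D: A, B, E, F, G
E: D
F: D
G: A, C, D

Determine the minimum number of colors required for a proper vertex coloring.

A, D, G are pairwise adjacent, so at least 3 colors are needed.
3 colors suffice: color 1 → {C, D}; color 2 → {B, E, F, G}; color 3 → {A}. Each edge has distinct colors on its endpoints.

3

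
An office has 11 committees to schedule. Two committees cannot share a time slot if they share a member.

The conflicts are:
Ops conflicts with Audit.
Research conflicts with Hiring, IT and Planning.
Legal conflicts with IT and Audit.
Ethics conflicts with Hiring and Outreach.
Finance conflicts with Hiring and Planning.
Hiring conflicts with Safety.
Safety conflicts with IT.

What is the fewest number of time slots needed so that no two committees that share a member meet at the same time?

2

Legal and IT conflict, so at least 2 time slots are needed.
2 time slots suffice: time slot 1 → {Hiring, Outreach, IT, Planning, Audit}; time slot 2 → {Ops, Research, Legal, Ethics, Finance, Safety}. Each listed conflict is separated.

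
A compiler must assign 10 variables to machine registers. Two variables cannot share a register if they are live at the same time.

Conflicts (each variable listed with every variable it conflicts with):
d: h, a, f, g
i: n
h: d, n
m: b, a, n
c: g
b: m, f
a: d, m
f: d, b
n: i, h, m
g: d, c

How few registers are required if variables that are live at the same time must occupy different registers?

The cycle m-a-d-f-b-m has odd length 5, so it cannot be 2-colored; at least 3 registers are needed.
3 registers suffice: register 1 → {d, i, m, c}; register 2 → {b, a, n, g}; register 3 → {h, f}. Each listed conflict is separated.

3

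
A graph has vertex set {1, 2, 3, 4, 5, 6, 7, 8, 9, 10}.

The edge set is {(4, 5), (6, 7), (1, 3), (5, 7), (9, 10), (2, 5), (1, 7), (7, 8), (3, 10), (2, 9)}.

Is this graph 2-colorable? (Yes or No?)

The cycle 3-1-7-5-2-9-10-3 has odd length 7, so it cannot be 2-colored; at least 3 colors are needed.
So 2 colors are not enough.

No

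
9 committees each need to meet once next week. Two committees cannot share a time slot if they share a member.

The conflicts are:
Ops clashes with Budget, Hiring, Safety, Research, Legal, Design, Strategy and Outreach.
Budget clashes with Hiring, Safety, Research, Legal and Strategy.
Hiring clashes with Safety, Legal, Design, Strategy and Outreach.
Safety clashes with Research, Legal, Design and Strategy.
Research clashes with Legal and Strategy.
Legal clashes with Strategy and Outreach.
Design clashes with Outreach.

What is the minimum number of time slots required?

6

Ops, Budget, Hiring, Safety, Legal, Strategy all conflict with each other, so at least 6 time slots are needed.
Using 6 time slots: Ops=1, Budget=5, Hiring=2, Safety=3, Research=2, Legal=4, Design=4, Strategy=6, Outreach=3. No two conflicting committees share a time slot.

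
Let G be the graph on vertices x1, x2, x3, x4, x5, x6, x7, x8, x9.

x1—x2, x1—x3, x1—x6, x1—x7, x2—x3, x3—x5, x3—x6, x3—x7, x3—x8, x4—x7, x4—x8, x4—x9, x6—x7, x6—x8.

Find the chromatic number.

4

x1, x3, x6, x7 are pairwise adjacent (a clique of size 4), so at least 4 colors are needed.
4 colors suffice: color 1 → {x3, x4}; color 2 → {x2, x5, x6, x9}; color 3 → {x1, x8}; color 4 → {x7}. Every edge joins two different colors.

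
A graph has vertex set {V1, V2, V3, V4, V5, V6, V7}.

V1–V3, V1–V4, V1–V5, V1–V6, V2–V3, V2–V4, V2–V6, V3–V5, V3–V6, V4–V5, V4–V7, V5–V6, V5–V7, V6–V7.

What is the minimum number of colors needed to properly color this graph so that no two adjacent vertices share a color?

V1, V3, V5, V6 are mutually adjacent (a clique of size 4), so at least 4 colors are needed.
A valid assignment using 4 colors: V1=3, V2=1, V3=4, V4=2, V5=1, V6=2, V7=3. Each edge has distinct colors on its endpoints.

4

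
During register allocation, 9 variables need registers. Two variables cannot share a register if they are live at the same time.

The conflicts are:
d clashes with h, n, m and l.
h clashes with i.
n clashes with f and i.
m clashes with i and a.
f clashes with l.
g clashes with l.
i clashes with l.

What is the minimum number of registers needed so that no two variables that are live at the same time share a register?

m and a conflict, so at least 2 registers are needed.
A valid assignment using 2 registers: d=1, h=2, n=2, m=2, f=1, g=1, i=1, a=1, l=2. Every pair that conflicts lands in different registers.

2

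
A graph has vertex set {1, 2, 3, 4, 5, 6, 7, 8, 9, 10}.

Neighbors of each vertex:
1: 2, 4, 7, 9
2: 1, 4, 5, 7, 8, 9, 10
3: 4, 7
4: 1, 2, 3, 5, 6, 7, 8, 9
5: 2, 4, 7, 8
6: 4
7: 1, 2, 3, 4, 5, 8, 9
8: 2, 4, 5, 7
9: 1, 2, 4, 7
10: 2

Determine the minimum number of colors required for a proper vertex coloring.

2, 4, 5, 7, 8 are pairwise adjacent (a clique of size 5), so at least 5 colors are needed.
A valid assignment using 5 colors: 1=yellow, 2=blue, 3=blue, 4=red, 5=yellow, 6=blue, 7=green, 8=purple, 9=purple, 10=red. Every edge joins two different colors.

5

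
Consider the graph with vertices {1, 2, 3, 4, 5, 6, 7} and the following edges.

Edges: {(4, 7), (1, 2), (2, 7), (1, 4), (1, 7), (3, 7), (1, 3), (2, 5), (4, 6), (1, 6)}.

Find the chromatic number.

1, 2, 7 form a triangle, so at least 3 colors are needed.
3 colors suffice: color a → {1, 5}; color b → {6, 7}; color c → {2, 3, 4}. Each edge has distinct colors on its endpoints.

3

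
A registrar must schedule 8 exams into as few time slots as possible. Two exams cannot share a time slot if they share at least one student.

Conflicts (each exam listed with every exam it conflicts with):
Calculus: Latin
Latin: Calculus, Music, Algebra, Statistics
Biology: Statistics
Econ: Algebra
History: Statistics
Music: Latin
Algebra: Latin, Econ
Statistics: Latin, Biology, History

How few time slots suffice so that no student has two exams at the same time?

2

Calculus and Latin conflict, so at least 2 time slots are needed.
2 time slots suffice: time slot 1 → {Latin, Biology, Econ, History}; time slot 2 → {Calculus, Music, Algebra, Statistics}. No two conflicting exams share a time slot.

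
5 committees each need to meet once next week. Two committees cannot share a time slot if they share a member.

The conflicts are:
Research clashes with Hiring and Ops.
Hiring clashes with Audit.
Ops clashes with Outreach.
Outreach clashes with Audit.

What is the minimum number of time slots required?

3

The cycle Ops-Research-Hiring-Audit-Outreach-Ops has odd length 5, so it cannot be 2-colored; at least 3 time slots are needed.
3 time slots suffice: time slot 1 → {Hiring, Ops}; time slot 2 → {Research, Outreach}; time slot 3 → {Audit}. Every pair that conflicts lands in different time slots.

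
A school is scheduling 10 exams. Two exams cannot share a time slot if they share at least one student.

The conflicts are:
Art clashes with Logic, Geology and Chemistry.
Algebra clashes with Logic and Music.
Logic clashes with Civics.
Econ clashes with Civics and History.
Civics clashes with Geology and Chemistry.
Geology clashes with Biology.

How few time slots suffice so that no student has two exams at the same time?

Art and Logic conflict, so at least 2 time slots are needed.
2 time slots suffice: time slot 1 → {Art, Algebra, Civics, History, Biology}; time slot 2 → {Logic, Music, Econ, Geology, Chemistry}. No two conflicting exams share a time slot.

2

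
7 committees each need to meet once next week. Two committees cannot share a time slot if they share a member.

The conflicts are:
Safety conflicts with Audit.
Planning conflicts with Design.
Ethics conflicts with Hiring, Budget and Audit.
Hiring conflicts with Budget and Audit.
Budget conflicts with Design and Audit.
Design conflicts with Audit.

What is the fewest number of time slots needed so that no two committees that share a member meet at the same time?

Ethics, Hiring, Budget, Audit all conflict with each other, so at least 4 time slots are needed.
4 time slots suffice: time slot 1 → {Planning, Audit}; time slot 2 → {Safety, Budget}; time slot 3 → {Hiring, Design}; time slot 4 → {Ethics}. Each listed conflict is separated.

4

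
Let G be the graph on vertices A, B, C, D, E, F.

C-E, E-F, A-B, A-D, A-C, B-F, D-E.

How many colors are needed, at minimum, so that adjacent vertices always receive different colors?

The cycle B-A-D-E-F-B has odd length 5, so it cannot be 2-colored; at least 3 colors are needed.
3 colors suffice: color 1 → {A, E}; color 2 → {C, D, F}; color 3 → {B}. Every edge joins two different colors.

3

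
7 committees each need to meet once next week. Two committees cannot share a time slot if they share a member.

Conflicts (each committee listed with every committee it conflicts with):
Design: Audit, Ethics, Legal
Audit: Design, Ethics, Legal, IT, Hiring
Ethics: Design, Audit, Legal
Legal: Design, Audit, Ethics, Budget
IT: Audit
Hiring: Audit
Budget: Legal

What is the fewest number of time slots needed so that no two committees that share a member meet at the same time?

4

Design, Audit, Ethics, Legal all conflict with each other, so at least 4 time slots are needed.
4 time slots suffice: time slot 1 → {Audit, Budget}; time slot 2 → {Legal, IT, Hiring}; time slot 3 → {Design}; time slot 4 → {Ethics}. No two conflicting committees share a time slot.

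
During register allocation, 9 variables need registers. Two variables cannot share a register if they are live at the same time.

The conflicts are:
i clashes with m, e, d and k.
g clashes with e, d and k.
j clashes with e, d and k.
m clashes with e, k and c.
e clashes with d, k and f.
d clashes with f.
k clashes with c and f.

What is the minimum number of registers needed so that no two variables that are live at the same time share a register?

i, m, e, k pairwise conflict, so at least 4 registers are needed.
4 registers suffice: register 1 → {d, k}; register 2 → {e, c}; register 3 → {i, g, j, f}; register 4 → {m}. No two conflicting variables share a register.

4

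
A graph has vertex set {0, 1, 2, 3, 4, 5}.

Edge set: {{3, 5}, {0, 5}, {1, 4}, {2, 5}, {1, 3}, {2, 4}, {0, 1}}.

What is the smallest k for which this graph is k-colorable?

The cycle 2-5-3-1-4-2 has odd length 5, so it cannot be 2-colored; at least 3 colors are needed.
One proper 3-coloring: 0=b, 1=a, 2=c, 3=b, 4=b, 5=a. Each edge has distinct colors on its endpoints.

3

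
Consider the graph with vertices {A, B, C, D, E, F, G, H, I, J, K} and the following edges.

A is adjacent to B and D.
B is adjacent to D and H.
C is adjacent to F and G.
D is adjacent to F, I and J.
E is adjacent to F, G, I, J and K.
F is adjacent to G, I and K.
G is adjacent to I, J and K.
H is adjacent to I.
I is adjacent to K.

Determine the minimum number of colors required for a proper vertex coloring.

E, F, G, I, K are mutually adjacent (a clique of size 5), so at least 5 colors are needed.
5 colors suffice: A=green, B=red, C=green, D=blue, E=yellow, F=red, G=blue, H=blue, I=green, J=red, K=purple. Each edge has distinct colors on its endpoints.

5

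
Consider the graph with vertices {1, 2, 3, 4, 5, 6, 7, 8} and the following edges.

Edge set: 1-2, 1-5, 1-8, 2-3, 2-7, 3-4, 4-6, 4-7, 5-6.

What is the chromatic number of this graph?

2

4 and 6 are adjacent, so at least 2 colors are needed.
2 colors suffice: 1=blue, 2=red, 3=blue, 4=red, 5=red, 6=blue, 7=blue, 8=red. Every edge joins two different colors.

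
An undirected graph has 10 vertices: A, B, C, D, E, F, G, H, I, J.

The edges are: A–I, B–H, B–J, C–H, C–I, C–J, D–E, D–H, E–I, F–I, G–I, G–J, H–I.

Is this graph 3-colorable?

Yes

The chromatic number is 3. C, H, I form a triangle, so at least 3 colors are needed.
3 colors suffice: A=blue, B=green, C=green, D=red, E=blue, F=blue, G=blue, H=blue, I=red, J=red.
That is already a proper 3-coloring.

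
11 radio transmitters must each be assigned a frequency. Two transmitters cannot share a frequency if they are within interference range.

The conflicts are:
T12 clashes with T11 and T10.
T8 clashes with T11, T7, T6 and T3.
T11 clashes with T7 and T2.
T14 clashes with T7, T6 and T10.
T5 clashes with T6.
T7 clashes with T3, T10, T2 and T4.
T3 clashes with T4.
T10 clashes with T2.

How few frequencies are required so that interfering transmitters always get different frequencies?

T14, T7, T10 all conflict with each other, so at least 3 frequencies are needed.
A valid assignment using 3 frequencies: T12=1, T8=2, T11=3, T14=2, T5=2, T7=1, T6=1, T3=3, T10=3, T2=2, T4=2. Every pair that conflicts lands in different frequencies.

3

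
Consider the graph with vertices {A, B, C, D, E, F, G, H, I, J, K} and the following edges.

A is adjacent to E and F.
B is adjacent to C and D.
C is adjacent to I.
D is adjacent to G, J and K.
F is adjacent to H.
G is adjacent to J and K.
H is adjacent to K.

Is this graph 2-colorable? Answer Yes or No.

D, G, K are pairwise adjacent, so at least 3 colors are needed.
So 2 colors are not enough.

No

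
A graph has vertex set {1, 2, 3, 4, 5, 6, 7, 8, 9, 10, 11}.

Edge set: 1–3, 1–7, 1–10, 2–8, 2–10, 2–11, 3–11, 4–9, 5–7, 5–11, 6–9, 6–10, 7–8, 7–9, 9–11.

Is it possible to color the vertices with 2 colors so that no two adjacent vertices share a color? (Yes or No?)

No

The cycle 10-6-9-11-2-10 has odd length 5, so it cannot be 2-colored; at least 3 colors are needed.
So 2 colors are not enough.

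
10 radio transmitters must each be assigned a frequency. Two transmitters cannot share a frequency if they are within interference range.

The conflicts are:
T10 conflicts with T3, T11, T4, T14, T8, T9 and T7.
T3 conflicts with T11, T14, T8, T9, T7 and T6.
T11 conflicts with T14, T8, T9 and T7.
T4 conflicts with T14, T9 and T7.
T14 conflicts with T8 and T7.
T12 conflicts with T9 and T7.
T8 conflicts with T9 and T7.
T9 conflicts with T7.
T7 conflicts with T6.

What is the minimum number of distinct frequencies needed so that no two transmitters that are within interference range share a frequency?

T10, T3, T11, T14, T8, T7 all conflict with each other, so at least 6 frequencies are needed.
6 frequencies suffice: frequency 1 → {T7}; frequency 2 → {T10, T12, T6}; frequency 3 → {T3, T4}; frequency 4 → {T14, T9}; frequency 5 → {T11}; frequency 6 → {T8}. No two conflicting transmitters share a frequency.

6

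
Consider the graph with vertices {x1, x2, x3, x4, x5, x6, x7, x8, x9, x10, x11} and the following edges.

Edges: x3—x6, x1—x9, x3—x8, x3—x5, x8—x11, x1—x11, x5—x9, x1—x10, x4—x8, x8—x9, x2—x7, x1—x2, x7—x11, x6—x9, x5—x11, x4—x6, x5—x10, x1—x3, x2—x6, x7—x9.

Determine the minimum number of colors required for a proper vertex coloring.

2

x4 and x8 are adjacent, so at least 2 colors are needed.
2 colors suffice: x1=1, x2=2, x3=2, x4=2, x5=1, x6=1, x7=1, x8=1, x9=2, x10=2, x11=2. No two adjacent vertices share a color.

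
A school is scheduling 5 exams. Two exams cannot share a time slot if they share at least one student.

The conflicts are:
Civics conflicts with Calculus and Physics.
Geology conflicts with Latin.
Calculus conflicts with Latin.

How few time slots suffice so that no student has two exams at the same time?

Calculus and Latin conflict, so at least 2 time slots are needed.
A valid assignment using 2 time slots: Civics=2, Geology=1, Calculus=1, Latin=2, Physics=1. Every pair that conflicts lands in different time slots.

2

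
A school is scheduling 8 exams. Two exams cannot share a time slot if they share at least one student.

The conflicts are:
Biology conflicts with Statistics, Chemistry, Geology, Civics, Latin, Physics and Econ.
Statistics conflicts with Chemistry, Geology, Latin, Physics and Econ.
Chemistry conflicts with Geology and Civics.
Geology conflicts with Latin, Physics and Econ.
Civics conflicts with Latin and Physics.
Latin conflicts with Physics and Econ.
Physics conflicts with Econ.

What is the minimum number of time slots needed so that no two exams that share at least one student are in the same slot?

6

Biology, Statistics, Geology, Latin, Physics, Econ pairwise conflict, so at least 6 time slots are needed.
6 time slots suffice: time slot 1 → {Biology}; time slot 2 → {Geology, Civics}; time slot 3 → {Statistics}; time slot 4 → {Chemistry, Latin}; time slot 5 → {Physics}; time slot 6 → {Econ}. Each listed conflict is separated.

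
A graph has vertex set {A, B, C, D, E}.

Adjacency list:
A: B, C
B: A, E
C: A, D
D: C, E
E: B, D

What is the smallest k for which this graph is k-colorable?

The cycle B-E-D-C-A-B has odd length 5, so it cannot be 2-colored; at least 3 colors are needed.
3 colors suffice: color red → {A, D}; color blue → {C, E}; color green → {B}. Each edge has distinct colors on its endpoints.

3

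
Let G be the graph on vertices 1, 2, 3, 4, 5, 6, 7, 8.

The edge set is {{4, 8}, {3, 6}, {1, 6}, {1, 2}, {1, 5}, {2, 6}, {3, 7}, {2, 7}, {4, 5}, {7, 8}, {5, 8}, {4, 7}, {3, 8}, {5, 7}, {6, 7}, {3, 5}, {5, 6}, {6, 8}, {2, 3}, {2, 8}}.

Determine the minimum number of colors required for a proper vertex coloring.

3, 5, 6, 7, 8 are pairwise adjacent (a clique of size 5), so at least 5 colors are needed.
5 colors suffice: color a → {2, 5}; color b → {1, 8}; color c → {7}; color d → {4, 6}; color e → {3}. No two adjacent vertices share a color.

5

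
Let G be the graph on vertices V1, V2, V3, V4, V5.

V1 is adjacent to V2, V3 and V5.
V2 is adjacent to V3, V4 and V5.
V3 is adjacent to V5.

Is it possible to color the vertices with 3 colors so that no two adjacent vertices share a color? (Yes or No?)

No

V1, V2, V3, V5 form a clique, so at least 4 colors are needed.
So 3 colors are not enough.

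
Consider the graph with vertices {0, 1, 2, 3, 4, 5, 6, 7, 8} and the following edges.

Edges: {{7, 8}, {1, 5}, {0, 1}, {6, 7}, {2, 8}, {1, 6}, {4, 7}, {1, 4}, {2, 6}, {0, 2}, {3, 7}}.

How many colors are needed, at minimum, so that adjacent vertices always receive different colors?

1 and 5 are adjacent, so at least 2 colors are needed.
2 colors suffice: 0=b, 1=a, 2=a, 3=b, 4=b, 5=b, 6=b, 7=a, 8=b. Every edge joins two different colors.

2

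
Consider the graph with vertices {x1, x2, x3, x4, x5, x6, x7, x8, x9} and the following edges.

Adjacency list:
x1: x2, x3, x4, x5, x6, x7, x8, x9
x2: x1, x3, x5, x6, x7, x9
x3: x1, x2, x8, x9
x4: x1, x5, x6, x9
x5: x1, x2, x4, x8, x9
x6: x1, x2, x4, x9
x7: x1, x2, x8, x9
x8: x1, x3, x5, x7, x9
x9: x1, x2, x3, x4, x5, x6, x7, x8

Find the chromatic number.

4

x1, x2, x5, x9 form a clique, so at least 4 colors are needed.
A valid assignment using 4 colors: x1=2, x2=3, x3=4, x4=3, x5=4, x6=4, x7=4, x8=3, x9=1. Every edge joins two different colors.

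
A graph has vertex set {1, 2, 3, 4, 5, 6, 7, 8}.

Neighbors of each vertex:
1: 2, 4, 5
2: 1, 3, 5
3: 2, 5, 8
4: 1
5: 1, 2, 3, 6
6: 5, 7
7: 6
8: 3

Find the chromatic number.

1, 2, 5 are mutually adjacent, so at least 3 colors are needed.
3 colors suffice: 1=b, 2=c, 3=b, 4=a, 5=a, 6=b, 7=a, 8=a. No two adjacent vertices share a color.

3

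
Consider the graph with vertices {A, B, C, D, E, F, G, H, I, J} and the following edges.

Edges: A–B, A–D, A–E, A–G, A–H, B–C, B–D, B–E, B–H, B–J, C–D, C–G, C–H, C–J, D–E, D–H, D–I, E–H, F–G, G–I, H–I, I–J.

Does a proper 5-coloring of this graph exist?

The chromatic number is 5. A, B, D, E, H are pairwise adjacent (a clique of size 5), so at least 5 colors are needed.
5 colors suffice: color 1 → {B, F, I}; color 2 → {G, H, J}; color 3 → {D}; color 4 → {A, C}; color 5 → {E}.
That is already a proper 5-coloring.

Yes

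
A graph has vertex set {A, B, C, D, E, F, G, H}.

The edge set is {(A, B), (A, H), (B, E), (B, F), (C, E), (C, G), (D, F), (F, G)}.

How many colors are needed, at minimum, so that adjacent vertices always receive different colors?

3

The cycle C-E-B-F-G-C has odd length 5, so it cannot be 2-colored; at least 3 colors are needed.
3 colors suffice: color red → {B, D, G, H}; color blue → {A, C, F}; color green → {E}. Each edge has distinct colors on its endpoints.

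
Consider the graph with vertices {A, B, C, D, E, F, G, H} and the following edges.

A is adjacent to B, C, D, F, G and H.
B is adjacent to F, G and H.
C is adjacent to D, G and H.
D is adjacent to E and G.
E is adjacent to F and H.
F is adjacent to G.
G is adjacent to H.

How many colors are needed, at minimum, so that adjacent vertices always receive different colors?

4

A, C, D, G form a clique, so at least 4 colors are needed.
4 colors suffice: A=1, B=4, C=4, D=3, E=1, F=3, G=2, H=3. Each edge has distinct colors on its endpoints.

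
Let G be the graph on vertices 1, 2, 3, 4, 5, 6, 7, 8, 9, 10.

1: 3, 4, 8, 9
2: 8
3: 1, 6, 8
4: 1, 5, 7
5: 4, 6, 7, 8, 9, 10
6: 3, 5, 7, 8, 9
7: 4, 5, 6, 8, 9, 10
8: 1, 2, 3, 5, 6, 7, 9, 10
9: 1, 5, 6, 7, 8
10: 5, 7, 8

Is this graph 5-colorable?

Yes

The chromatic number is 5. 5, 6, 7, 8, 9 form a clique, so at least 5 colors are needed.
One proper 5-coloring: 1=blue, 2=blue, 3=green, 4=red, 5=blue, 6=purple, 7=green, 8=red, 9=yellow, 10=yellow.
That is already a proper 5-coloring.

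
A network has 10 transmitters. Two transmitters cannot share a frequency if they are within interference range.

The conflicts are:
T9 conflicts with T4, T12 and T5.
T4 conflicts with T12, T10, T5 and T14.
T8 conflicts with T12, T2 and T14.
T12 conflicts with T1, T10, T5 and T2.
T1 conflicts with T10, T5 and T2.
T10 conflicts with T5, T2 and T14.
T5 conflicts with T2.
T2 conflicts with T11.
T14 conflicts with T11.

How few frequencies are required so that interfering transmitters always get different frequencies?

5

T12, T1, T10, T5, T2 pairwise conflict, so at least 5 frequencies are needed.
5 frequencies suffice: frequency 1 → {T12, T14}; frequency 2 → {T8, T5, T11}; frequency 3 → {T4, T2}; frequency 4 → {T9, T10}; frequency 5 → {T1}. Each listed conflict is separated.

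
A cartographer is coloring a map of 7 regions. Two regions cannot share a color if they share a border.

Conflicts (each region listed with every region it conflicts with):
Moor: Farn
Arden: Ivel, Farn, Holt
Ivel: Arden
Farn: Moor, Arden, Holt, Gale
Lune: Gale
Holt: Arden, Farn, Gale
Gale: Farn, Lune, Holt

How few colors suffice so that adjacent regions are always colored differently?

Arden, Farn, Holt are mutually in conflict, so at least 3 colors are needed.
3 colors suffice: color 1 → {Ivel, Farn, Lune}; color 2 → {Moor, Arden, Gale}; color 3 → {Holt}. Every pair that conflicts lands in different colors.

3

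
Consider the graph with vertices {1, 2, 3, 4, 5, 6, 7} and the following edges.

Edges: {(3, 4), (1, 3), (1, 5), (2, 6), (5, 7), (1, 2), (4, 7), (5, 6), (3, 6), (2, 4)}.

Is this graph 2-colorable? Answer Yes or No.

No

The cycle 7-4-2-1-5-7 has odd length 5, so it cannot be 2-colored; at least 3 colors are needed.
So 2 colors are not enough.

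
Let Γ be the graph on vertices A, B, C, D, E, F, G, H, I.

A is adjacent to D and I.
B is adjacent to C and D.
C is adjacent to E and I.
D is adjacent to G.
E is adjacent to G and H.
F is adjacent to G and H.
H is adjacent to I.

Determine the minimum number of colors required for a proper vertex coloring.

The cycle D-B-C-I-A-D has odd length 5, so it cannot be 2-colored; at least 3 colors are needed.
3 colors suffice: A=1, B=3, C=1, D=2, E=2, F=2, G=1, H=1, I=2. Each edge has distinct colors on its endpoints.

3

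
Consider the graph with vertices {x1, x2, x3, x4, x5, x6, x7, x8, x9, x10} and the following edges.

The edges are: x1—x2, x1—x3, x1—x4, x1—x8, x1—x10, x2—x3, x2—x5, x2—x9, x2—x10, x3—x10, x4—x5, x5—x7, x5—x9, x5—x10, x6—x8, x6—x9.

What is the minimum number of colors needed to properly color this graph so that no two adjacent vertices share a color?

x1, x2, x3, x10 are pairwise adjacent (a clique of size 4), so at least 4 colors are needed.
4 colors suffice: x1=1, x2=2, x3=4, x4=2, x5=1, x6=1, x7=2, x8=2, x9=3, x10=3. No two adjacent vertices share a color.

4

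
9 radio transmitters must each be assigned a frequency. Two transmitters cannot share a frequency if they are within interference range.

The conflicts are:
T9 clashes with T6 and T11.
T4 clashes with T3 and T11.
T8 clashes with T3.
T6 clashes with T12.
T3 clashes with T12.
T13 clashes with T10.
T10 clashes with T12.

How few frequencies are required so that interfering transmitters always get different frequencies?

T10 and T12 conflict, so at least 2 frequencies are needed.
Using 2 frequencies: T9=1, T4=1, T8=1, T6=2, T3=2, T13=1, T10=2, T12=1, T11=2. Every pair that conflicts lands in different frequencies.

2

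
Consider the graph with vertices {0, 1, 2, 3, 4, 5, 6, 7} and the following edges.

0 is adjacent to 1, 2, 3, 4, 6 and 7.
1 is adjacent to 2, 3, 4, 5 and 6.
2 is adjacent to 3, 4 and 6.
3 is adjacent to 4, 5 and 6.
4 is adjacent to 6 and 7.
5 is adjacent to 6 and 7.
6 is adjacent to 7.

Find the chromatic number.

0, 1, 2, 3, 4, 6 are pairwise adjacent (a clique of size 6), so at least 6 colors are needed.
6 colors suffice: color a → {6}; color b → {3, 7}; color c → {4, 5}; color d → {1}; color e → {0}; color f → {2}. Each edge has distinct colors on its endpoints.

6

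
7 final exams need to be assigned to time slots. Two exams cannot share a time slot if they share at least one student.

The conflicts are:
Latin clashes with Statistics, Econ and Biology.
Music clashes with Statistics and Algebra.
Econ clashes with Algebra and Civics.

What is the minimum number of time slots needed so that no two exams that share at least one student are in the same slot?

The cycle Econ-Algebra-Music-Statistics-Latin-Econ has odd length 5, so it cannot be 2-colored; at least 3 time slots are needed.
Using 3 time slots: Latin=2, Music=1, Statistics=3, Econ=1, Biology=1, Algebra=2, Civics=2. No two conflicting exams share a time slot.

3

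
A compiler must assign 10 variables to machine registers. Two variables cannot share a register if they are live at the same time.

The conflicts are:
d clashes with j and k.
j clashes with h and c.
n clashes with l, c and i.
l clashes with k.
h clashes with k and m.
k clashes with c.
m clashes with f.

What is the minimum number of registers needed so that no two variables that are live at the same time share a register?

2

n and l conflict, so at least 2 registers are needed.
2 registers suffice: register 1 → {j, n, k, m}; register 2 → {d, l, h, c, i, f}. No two conflicting variables share a register.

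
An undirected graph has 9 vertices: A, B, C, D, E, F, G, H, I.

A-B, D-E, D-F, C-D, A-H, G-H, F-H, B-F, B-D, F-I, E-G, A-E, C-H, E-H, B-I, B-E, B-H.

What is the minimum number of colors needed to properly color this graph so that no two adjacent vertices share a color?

A, B, E, H are mutually adjacent (a clique of size 4), so at least 4 colors are needed.
4 colors suffice: color 1 → {B, C, G}; color 2 → {D, H, I}; color 3 → {E, F}; color 4 → {A}. Every edge joins two different colors.

4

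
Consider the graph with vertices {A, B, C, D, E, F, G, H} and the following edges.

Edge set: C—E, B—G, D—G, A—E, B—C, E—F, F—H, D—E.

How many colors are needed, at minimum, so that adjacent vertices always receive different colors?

3

The cycle B-G-D-E-C-B has odd length 5, so it cannot be 2-colored; at least 3 colors are needed.
One proper 3-coloring: A=blue, B=blue, C=green, D=blue, E=red, F=blue, G=red, H=red. No two adjacent vertices share a color.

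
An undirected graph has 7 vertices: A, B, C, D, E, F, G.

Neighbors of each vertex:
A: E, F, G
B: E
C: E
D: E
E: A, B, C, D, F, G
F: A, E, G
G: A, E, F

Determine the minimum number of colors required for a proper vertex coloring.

4

A, E, F, G are mutually adjacent (a clique of size 4), so at least 4 colors are needed.
4 colors suffice: A=4, B=2, C=2, D=2, E=1, F=3, G=2. No two adjacent vertices share a color.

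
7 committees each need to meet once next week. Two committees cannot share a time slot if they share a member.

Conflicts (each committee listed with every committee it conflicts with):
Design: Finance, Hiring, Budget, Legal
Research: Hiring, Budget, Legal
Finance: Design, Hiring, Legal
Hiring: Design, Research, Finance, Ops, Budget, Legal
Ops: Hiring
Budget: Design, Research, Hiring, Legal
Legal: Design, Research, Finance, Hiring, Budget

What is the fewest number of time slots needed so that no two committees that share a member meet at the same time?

Design, Finance, Hiring, Legal pairwise conflict, so at least 4 time slots are needed.
4 time slots suffice: time slot 1 → {Hiring}; time slot 2 → {Ops, Legal}; time slot 3 → {Design, Research}; time slot 4 → {Finance, Budget}. Each listed conflict is separated.

4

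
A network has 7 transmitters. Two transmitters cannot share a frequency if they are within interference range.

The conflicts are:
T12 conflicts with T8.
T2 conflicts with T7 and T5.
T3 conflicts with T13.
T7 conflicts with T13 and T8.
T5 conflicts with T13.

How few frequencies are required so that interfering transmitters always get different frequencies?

T2 and T7 conflict, so at least 2 frequencies are needed.
2 frequencies suffice: frequency 1 → {T12, T3, T7, T5}; frequency 2 → {T2, T13, T8}. Every pair that conflicts lands in different frequencies.

2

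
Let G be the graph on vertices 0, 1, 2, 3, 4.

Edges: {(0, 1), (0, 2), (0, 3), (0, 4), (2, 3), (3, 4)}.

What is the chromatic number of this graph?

3

0, 2, 3 form a triangle, so at least 3 colors are needed.
3 colors suffice: color a → {0}; color b → {1, 3}; color c → {2, 4}. Each edge has distinct colors on its endpoints.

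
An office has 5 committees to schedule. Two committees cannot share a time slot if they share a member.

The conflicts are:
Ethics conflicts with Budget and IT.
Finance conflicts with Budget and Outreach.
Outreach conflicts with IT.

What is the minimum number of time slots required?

The cycle Budget-Ethics-IT-Outreach-Finance-Budget has odd length 5, so it cannot be 2-colored; at least 3 time slots are needed.
A valid assignment using 3 time slots: Ethics=2, Finance=1, Budget=3, Outreach=2, IT=1. Each listed conflict is separated.

3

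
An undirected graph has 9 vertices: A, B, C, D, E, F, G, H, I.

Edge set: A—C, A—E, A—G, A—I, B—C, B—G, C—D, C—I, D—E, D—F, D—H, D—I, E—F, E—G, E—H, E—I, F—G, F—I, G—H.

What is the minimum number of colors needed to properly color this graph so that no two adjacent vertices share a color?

D, E, F, I are pairwise adjacent (a clique of size 4), so at least 4 colors are needed.
One proper 4-coloring: A=4, B=3, C=1, D=2, E=1, F=4, G=2, H=3, I=3. Every edge joins two different colors.

4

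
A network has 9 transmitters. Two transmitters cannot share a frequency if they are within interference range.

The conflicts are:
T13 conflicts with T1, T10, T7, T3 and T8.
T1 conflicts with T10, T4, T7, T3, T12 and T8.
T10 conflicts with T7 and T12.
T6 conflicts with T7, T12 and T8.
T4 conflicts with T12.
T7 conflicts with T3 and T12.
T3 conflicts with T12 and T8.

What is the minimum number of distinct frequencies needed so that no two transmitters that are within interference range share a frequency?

T13, T1, T3, T8 are mutually in conflict, so at least 4 frequencies are needed.
Using 4 frequencies: T13=2, T1=1, T10=4, T6=1, T4=3, T7=3, T3=4, T12=2, T8=3. Each listed conflict is separated.

4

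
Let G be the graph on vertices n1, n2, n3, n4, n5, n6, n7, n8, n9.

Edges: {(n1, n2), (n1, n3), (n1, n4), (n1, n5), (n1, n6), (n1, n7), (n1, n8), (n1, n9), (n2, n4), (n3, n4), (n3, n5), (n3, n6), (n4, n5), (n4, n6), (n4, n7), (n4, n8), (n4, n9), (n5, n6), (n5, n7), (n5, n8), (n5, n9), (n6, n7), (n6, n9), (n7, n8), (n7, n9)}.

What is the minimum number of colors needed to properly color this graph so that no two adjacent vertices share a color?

6

n1, n4, n5, n6, n7, n9 form a clique, so at least 6 colors are needed.
A valid assignment using 6 colors: n1=2, n2=3, n3=5, n4=1, n5=3, n6=4, n7=5, n8=4, n9=6. Each edge has distinct colors on its endpoints.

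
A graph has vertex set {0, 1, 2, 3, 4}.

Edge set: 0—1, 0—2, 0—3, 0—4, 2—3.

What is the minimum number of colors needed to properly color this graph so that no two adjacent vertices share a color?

3

0, 2, 3 form a triangle, so at least 3 colors are needed.
3 colors suffice: color a → {0}; color b → {1, 3, 4}; color c → {2}. Every edge joins two different colors.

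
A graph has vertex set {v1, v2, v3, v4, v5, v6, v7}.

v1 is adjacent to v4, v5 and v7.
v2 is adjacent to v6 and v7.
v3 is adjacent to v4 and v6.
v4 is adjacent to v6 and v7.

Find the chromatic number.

3

v1, v4, v7 form a triangle, so at least 3 colors are needed.
3 colors suffice: color 1 → {v2, v4, v5}; color 2 → {v6, v7}; color 3 → {v1, v3}. Every edge joins two different colors.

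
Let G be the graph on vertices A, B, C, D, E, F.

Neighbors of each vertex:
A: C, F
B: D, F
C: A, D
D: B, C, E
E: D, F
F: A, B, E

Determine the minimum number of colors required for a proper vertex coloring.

The cycle B-F-A-C-D-B has odd length 5, so it cannot be 2-colored; at least 3 colors are needed.
3 colors suffice: color red → {D, F}; color blue → {A, B, E}; color green → {C}. Each edge has distinct colors on its endpoints.

3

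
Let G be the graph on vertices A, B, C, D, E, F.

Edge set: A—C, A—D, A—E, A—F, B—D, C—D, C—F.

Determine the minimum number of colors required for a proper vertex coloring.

3

A, C, F are mutually adjacent, so at least 3 colors are needed.
3 colors suffice: color 1 → {A, B}; color 2 → {C, E}; color 3 → {D, F}. No two adjacent vertices share a color.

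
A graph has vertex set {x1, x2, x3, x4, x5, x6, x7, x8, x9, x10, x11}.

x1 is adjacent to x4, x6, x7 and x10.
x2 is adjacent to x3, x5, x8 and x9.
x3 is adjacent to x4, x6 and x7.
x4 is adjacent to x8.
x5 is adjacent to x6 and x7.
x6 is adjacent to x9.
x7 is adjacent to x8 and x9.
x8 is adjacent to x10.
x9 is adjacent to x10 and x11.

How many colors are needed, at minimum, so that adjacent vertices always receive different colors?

x2 and x5 are adjacent, so at least 2 colors are needed.
A valid assignment using 2 colors: x1=1, x2=2, x3=1, x4=2, x5=1, x6=2, x7=2, x8=1, x9=1, x10=2, x11=2. No two adjacent vertices share a color.

2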